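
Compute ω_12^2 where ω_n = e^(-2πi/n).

ω_12^2 = e^(-2πi·2/12)
= cos(-2π·2/12) + i·sin(-2π·2/12)
= cos(-4π/12) + i·sin(-4π/12)

ω_12^2 = cos(-4π/12) + i·sin(-4π/12) = 0.5000-0.8660i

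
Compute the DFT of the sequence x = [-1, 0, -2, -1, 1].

X[k] = Σ(n=0 to 4) x[n] · ω_5^(nk)
where ω_5 = e^(-2πi/5)

Computing each X[k]:
X[0] = -3
X[1] = 1.7361+1.5388i
X[2] = -2.7361-0.3633i
X[3] = -2.7361+0.3633i
X[4] = 1.7361-1.5388i

X = [-3, 1.7361+1.5388i, -2.7361-0.3633i, -2.7361+0.3633i, 1.7361-1.5388i]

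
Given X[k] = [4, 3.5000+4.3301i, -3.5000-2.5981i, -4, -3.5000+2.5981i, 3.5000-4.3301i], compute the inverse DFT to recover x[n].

x[n] = (1/6) Σ(k=0 to 5) X[k] · e^(2πikn/6)

Computing each x[n]:
x[0] = 0
x[1] = 2
x[2] = -2
x[3] = -1
x[4] = 2
x[5] = 3

x = [0, 2, -2, -1, 2, 3]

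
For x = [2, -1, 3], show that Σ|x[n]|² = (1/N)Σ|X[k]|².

Time domain:
Σ|x[n]|² = |2|² + |-1|² + |3|² = 14.0000

Frequency domain:
(1/3)Σ|X[k]|² = (1/3)(|4|² + |1.0000+3.4641i|² + |1.0000-3.4641i|²) = (1/3)·42.0000 = 14.0000

Both sides agree, confirming Parseval's theorem.

Σ|x[n]|² = (1/N)Σ|X[k]|² = 14.0000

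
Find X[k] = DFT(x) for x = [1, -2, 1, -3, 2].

X[k] = Σ(n=0 to 4) x[n] · ω_5^(nk)
where ω_5 = e^(-2πi/5)

Computing each X[k]:
X[0] = -1
X[1] = 2.6180+1.4531i
X[2] = 0.3820+6.1554i
X[3] = 0.3820-6.1554i
X[4] = 2.6180-1.4531i

X = [-1, 2.6180+1.4531i, 0.3820+6.1554i, 0.3820-6.1554i, 2.6180-1.4531i]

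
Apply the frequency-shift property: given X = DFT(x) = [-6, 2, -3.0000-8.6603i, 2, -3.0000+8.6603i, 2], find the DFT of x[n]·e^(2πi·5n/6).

Modulation property: DFT(ω_6^(-5n)·x[n]) = X[(k-5) mod 6], so circularly shift X by 5 positions.

X[k-5] = [2, -3.0000-8.6603i, 2, -3.0000+8.6603i, 2, -6]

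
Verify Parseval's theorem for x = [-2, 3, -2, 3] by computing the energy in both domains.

Time domain:
Σ|x[n]|² = |-2|² + |3|² + |-2|² + |3|² = 26.0000

Frequency domain:
(1/4)Σ|X[k]|² = (1/4)(|2|² + |0|² + |-10|² + |0|²) = (1/4)·104.0000 = 26.0000

Both sides agree, confirming Parseval's theorem.

Σ|x[n]|² = (1/N)Σ|X[k]|² = 26.0000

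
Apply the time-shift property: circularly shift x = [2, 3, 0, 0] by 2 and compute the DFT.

Time shift by 2: X_shifted[k] = ω_4^(2k) · X[k]
Shifted x = [0, 0, 2, 3]

DFT(x[n-2]) = [5, -2+3i, -1, -2-3i]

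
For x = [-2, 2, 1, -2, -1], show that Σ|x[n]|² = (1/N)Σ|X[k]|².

Time domain:
Σ|x[n]|² = |-2|² + |2|² + |1|² + |-2|² + |-1|² = 14.0000

Frequency domain:
(1/5)Σ|X[k]|² = (1/5)(|-2|² + |-0.8820-4.6165i|² + |-3.1180+1.0898i|² + |-3.1180-1.0898i|² + |-0.8820+4.6165i|²) = (1/5)·70.0000 = 14.0000

Both sides agree, confirming Parseval's theorem.

Σ|x[n]|² = (1/N)Σ|X[k]|² = 14.0000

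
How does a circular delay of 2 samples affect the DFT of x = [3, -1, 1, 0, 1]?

Time shift by 2: X_shifted[k] = ω_5^(2k) · X[k]
Shifted x = [0, 1, 3, -1, 1]

DFT(x[n-2]) = [4, -1.0000-2.3511i, -1.0000+3.8042i, -1.0000-3.8042i, -1.0000+2.3511i]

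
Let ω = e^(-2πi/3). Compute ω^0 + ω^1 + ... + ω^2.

Sum of all nth roots of unity equals 0 for n > 1 (geometric series with r ≠ 1).

0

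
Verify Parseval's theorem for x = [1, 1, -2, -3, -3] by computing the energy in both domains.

Time domain:
Σ|x[n]|² = |1|² + |1|² + |-2|² + |-3|² + |-3|² = 24.0000

Frequency domain:
(1/5)Σ|X[k]|² = (1/5)(|-6|² + |4.4271-4.3920i|² + |1.0729-1.4001i|² + |1.0729+1.4001i|² + |4.4271+4.3920i|²) = (1/5)·120.0000 = 24.0000

Both sides agree, confirming Parseval's theorem.

Σ|x[n]|² = (1/N)Σ|X[k]|² = 24.0000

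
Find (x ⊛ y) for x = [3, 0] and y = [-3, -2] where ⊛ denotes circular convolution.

(x ⊛ y)[n] = Σ(m=0 to 1) x[m] · y[(n-m) mod 2]

Computing each output sample:
(x ⊛ y)[0] = -9
(x ⊛ y)[1] = -6

x ⊛ y = [-9, -6]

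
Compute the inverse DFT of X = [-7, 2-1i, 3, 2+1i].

x[n] = (1/4) Σ(k=0 to 3) X[k] · e^(2πikn/4)

Computing each x[n]:
x[0] = 0
x[1] = -2
x[2] = -2
x[3] = -3

x = [0, -2, -2, -3]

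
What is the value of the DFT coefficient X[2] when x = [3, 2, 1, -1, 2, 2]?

X[2] = Σ(n=0 to 5) x[n] · ω_6^(2n) where ω_6 = e^(-2πi/6)
= (3)·ω_6^0 + (2)·ω_6^2 + (1)·ω_6^4 + (-1)·ω_6^6 + (2)·ω_6^8 + (2)·ω_6^10

X[2] = -1.5000-0.8660i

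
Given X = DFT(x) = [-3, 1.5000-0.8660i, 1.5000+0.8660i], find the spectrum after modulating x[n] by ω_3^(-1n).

Modulation property: DFT(ω_3^(-1n)·x[n]) = X[(k-1) mod 3], so circularly shift X by 1 positions.

X[k-1] = [1.5000+0.8660i, -3, 1.5000-0.8660i]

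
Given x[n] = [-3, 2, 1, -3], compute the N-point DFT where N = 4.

X[k] = Σ(n=0 to 3) x[n] · ω_4^(nk)
where ω_4 = e^(-2πi/4)

Computing each X[k]:
X[0] = -3
X[1] = -4-5i
X[2] = -1
X[3] = -4+5i

X = [-3, -4-5i, -1, -4+5i]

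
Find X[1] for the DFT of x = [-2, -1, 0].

X[1] = Σ(n=0 to 2) x[n] · ω_3^(1n) where ω_3 = e^(-2πi/3)
= (-2)·ω_3^0 + (-1)·ω_3^1 + (0)·ω_3^2

X[1] = -1.5000+0.8660i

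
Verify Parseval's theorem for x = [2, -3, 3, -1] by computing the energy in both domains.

Time domain:
Σ|x[n]|² = |2|² + |-3|² + |3|² + |-1|² = 23.0000

Frequency domain:
(1/4)Σ|X[k]|² = (1/4)(|1|² + |-1+2i|² + |9|² + |-1-2i|²) = (1/4)·92.0000 = 23.0000

Both sides agree, confirming Parseval's theorem.

Σ|x[n]|² = (1/N)Σ|X[k]|² = 23.0000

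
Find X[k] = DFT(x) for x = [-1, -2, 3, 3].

X[k] = Σ(n=0 to 3) x[n] · ω_4^(nk)
where ω_4 = e^(-2πi/4)

Computing each X[k]:
X[0] = 3
X[1] = -4+5i
X[2] = 1
X[3] = -4-5i

X = [3, -4+5i, 1, -4-5i]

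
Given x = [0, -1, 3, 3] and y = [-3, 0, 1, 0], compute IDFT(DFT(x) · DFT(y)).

(x ⊛ y)[n] = Σ(m=0 to 3) x[m] · y[(n-m) mod 4]

Computing each output sample:
(x ⊛ y)[0] = 3
(x ⊛ y)[1] = 6
(x ⊛ y)[2] = -9
(x ⊛ y)[3] = -10

x ⊛ y = [3, 6, -9, -10]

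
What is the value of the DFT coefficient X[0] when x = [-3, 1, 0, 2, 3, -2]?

X[0] = Σ(n=0 to 5) x[n] · ω_6^0 = Σ x[n]
= (-3) + (1) + (0) + (2) + (3) + (-2)

X[0] = 1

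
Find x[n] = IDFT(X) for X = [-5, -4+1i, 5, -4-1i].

x[n] = (1/4) Σ(k=0 to 3) X[k] · e^(2πikn/4)

Computing each x[n]:
x[0] = -2
x[1] = -3
x[2] = 2
x[3] = -2

x = [-2, -3, 2, -2]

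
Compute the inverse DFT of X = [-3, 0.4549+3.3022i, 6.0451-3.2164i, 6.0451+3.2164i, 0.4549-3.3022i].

x[n] = (1/5) Σ(k=0 to 4) X[k] · e^(2πikn/5)

Computing each x[n]:
x[0] = 2
x[1] = -3
x[2] = -2
x[3] = 2
x[4] = -2

x = [2, -3, -2, 2, -2]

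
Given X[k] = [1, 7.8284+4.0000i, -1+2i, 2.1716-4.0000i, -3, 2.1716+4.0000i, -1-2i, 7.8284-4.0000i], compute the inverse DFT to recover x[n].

x[n] = (1/8) Σ(k=0 to 7) X[k] · e^(2πikn/8)

Computing each x[n]:
x[0] = 2
x[1] = 1
x[2] = -2
x[3] = 0
x[4] = -3
x[5] = -1
x[6] = 2
x[7] = 2

x = [2, 1, -2, 0, -3, -1, 2, 2]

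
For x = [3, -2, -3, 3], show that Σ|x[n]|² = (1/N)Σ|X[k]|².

Time domain:
Σ|x[n]|² = |3|² + |-2|² + |-3|² + |3|² = 31.0000

Frequency domain:
(1/4)Σ|X[k]|² = (1/4)(|1|² + |6+5i|² + |-1|² + |6-5i|²) = (1/4)·124.0000 = 31.0000

Both sides agree, confirming Parseval's theorem.

Σ|x[n]|² = (1/N)Σ|X[k]|² = 31.0000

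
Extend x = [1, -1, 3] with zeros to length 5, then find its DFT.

Original 3-point DFT: [3, 3.4641i, -3.4641i]
Zero-padded 5-point DFT provides frequency interpolation.

DFT_5([x, 0, ...]) = [3, -1.7361-0.8123i, 2.7361+3.4410i, 2.7361-3.4410i, -1.7361+0.8123i]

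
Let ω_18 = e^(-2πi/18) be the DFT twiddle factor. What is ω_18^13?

ω_18^13 = e^(-2πi·13/18)
= cos(-2π·13/18) + i·sin(-2π·13/18)
= cos(-26π/18) + i·sin(-26π/18)

ω_18^13 = cos(-26π/18) + i·sin(-26π/18) = -0.1736+0.9848i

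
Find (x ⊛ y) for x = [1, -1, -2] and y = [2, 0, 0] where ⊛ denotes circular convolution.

(x ⊛ y)[n] = Σ(m=0 to 2) x[m] · y[(n-m) mod 3]

Computing each output sample:
(x ⊛ y)[0] = 2
(x ⊛ y)[1] = -2
(x ⊛ y)[2] = -4

x ⊛ y = [2, -2, -4]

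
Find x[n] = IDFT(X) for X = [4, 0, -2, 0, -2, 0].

x[n] = (1/6) Σ(k=0 to 5) X[k] · e^(2πikn/6)

Computing each x[n]:
x[0] = 0
x[1] = 1
x[2] = 1
x[3] = 0
x[4] = 1
x[5] = 1

x = [0, 1, 1, 0, 1, 1]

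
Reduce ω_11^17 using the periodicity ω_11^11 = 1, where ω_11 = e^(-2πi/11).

Since ω_11^11 = 1, powers reduce modulo 11.
17 mod 11 = 6
So ω_11^17 = ω_11^6 = e^(-2πi·6/11)

ω_11^17 = ω_11^6 = -0.9595+0.2817i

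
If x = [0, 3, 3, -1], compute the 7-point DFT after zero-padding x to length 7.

Original 4-point DFT: [5, -3-4i, 1, -3+4i]
Zero-padded 7-point DFT provides frequency interpolation.

DFT_7([x, 0, ...]) = [5, 2.1039-4.8364i, -3.9940-2.4050i, -0.6099+2.0188i, -0.6099-2.0188i, -3.9940+2.4050i, 2.1039+4.8364i]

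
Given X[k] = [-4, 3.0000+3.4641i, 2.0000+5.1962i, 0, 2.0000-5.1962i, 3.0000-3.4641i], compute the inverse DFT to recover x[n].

x[n] = (1/6) Σ(k=0 to 5) X[k] · e^(2πikn/6)

Computing each x[n]:
x[0] = 1
x[1] = -3
x[2] = -1
x[3] = -1
x[4] = -2
x[5] = 2

x = [1, -3, -1, -1, -2, 2]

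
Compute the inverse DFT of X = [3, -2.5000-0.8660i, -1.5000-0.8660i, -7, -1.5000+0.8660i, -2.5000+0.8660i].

x[n] = (1/6) Σ(k=0 to 5) X[k] · e^(2πikn/6)

Computing each x[n]:
x[0] = -2
x[1] = 2
x[2] = 0
x[3] = 2
x[4] = 0
x[5] = 1

x = [-2, 2, 0, 2, 0, 1]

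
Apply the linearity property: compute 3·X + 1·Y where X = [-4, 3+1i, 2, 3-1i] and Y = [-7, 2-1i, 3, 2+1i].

By linearity: DFT(3x + 1y) = 3·DFT(x) + 1·DFT(y)
= 3·[-4, 3+1i, 2, 3-1i] + 1·[-7, 2-1i, 3, 2+1i]

Computing element-wise:
Z[0] = 3·(-4) + 1·(-7) = -19
Z[1] = 3·(3+1i) + 1·(2-1i) = 11+2i
Z[2] = 3·(2) + 1·(3) = 9
Z[3] = 3·(3-1i) + 1·(2+1i) = 11-2i

DFT(3x + 1y) = 3·X + 1·Y = [-19, 11+2i, 9, 11-2i]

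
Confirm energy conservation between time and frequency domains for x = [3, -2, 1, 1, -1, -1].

Time domain:
Σ|x[n]|² = |3|² + |-2|² + |1|² + |1|² + |-1|² + |-1|² = 17.0000

Frequency domain:
(1/6)Σ|X[k]|² = (1/6)(|1|² + |0.5000-0.8660i|² + |5.5000+2.5981i|² + |5|² + |5.5000-2.5981i|² + |0.5000+0.8660i|²) = (1/6)·102.0000 = 17.0000

Both sides agree, confirming Parseval's theorem.

Σ|x[n]|² = (1/N)Σ|X[k]|² = 17.0000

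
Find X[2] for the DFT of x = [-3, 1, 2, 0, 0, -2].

X[2] = Σ(n=0 to 5) x[n] · ω_6^(2n) where ω_6 = e^(-2πi/6)
= (-3)·ω_6^0 + (1)·ω_6^2 + (2)·ω_6^4 + (0)·ω_6^6 + (0)·ω_6^8 + (-2)·ω_6^10

X[2] = -3.5000-0.8660i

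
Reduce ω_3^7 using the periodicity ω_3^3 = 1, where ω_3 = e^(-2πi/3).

Since ω_3^3 = 1, powers reduce modulo 3.
7 mod 3 = 1
So ω_3^7 = ω_3^1 = e^(-2πi·1/3)

ω_3^7 = ω_3^1 = -0.5000-0.8660i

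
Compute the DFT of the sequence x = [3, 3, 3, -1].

X[k] = Σ(n=0 to 3) x[n] · ω_4^(nk)
where ω_4 = e^(-2πi/4)

Computing each X[k]:
X[0] = 8
X[1] = -4i
X[2] = 4
X[3] = 4i

X = [8, -4i, 4, 4i]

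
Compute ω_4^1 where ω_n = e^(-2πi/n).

ω_4^1 = e^(-2πi·1/4)
= cos(-2π·1/4) + i·sin(-2π·1/4)
= cos(-2π/4) + i·sin(-2π/4)

ω_4^1 = cos(-2π/4) + i·sin(-2π/4) = -1i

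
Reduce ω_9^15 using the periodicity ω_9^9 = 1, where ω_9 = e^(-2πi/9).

Since ω_9^9 = 1, powers reduce modulo 9.
15 mod 9 = 6
So ω_9^15 = ω_9^6 = e^(-2πi·6/9)

ω_9^15 = ω_9^6 = -0.5000+0.8660i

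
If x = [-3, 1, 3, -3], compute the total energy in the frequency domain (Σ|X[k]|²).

Parseval: Σ|x[n]|² = (1/N)Σ|X[k]|², so Σ|X[k]|² = N·Σ|x[n]|² = 4·28.0000

Σ|X[k]|² = N·Σ|x[n]|² = 4·28.0000 = 112.0000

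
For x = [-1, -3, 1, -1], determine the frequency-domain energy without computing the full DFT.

Parseval: Σ|x[n]|² = (1/N)Σ|X[k]|², so Σ|X[k]|² = N·Σ|x[n]|² = 4·12.0000

Σ|X[k]|² = N·Σ|x[n]|² = 4·12.0000 = 48.0000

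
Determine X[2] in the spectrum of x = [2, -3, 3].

X[2] = Σ(n=0 to 2) x[n] · ω_3^(2n) where ω_3 = e^(-2πi/3)
= (2)·ω_3^0 + (-3)·ω_3^2 + (3)·ω_3^4

X[2] = 2.0000-5.1962i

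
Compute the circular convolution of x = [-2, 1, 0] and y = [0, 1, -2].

(x ⊛ y)[n] = Σ(m=0 to 2) x[m] · y[(n-m) mod 3]

Computing each output sample:
(x ⊛ y)[0] = -2
(x ⊛ y)[1] = -2
(x ⊛ y)[2] = 5

x ⊛ y = [-2, -2, 5]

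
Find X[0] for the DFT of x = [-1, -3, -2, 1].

X[0] = Σ(n=0 to 3) x[n] · ω_4^0 = Σ x[n]
= (-1) + (-3) + (-2) + (1)

X[0] = -5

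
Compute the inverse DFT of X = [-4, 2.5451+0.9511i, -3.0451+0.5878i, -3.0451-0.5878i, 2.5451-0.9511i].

x[n] = (1/5) Σ(k=0 to 4) X[k] · e^(2πikn/5)

Computing each x[n]:
x[0] = -1
x[1] = 0
x[2] = -2
x[3] = -2
x[4] = 1

x = [-1, 0, -2, -2, 1]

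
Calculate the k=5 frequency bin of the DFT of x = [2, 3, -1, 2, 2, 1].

X[5] = Σ(n=0 to 5) x[n] · ω_6^(5n) where ω_6 = e^(-2πi/6)
= (2)·ω_6^0 + (3)·ω_6^5 + (-1)·ω_6^10 + (2)·ω_6^15 + (2)·ω_6^20 + (1)·ω_6^25

X[5] = 1.5000-0.8660i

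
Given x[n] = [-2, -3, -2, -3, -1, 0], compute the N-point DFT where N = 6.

X[k] = Σ(n=0 to 5) x[n] · ω_6^(nk)
where ω_6 = e^(-2πi/6)

Computing each X[k]:
X[0] = -11
X[1] = 1.0000+3.4641i
X[2] = -2.0000+1.7321i
X[3] = 1
X[4] = -2.0000-1.7321i
X[5] = 1.0000-3.4641i

X = [-11, 1.0000+3.4641i, -2.0000+1.7321i, 1, -2.0000-1.7321i, 1.0000-3.4641i]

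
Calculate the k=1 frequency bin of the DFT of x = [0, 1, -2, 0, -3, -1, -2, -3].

X[1] = Σ(n=0 to 7) x[n] · ω_8^(1n) where ω_8 = e^(-2πi/8)
= (0)·ω_8^0 + (1)·ω_8^1 + (-2)·ω_8^2 + (0)·ω_8^3 + (-3)·ω_8^4 + (-1)·ω_8^5 + (-2)·ω_8^6 + (-3)·ω_8^7

X[1] = 2.2929-3.5355i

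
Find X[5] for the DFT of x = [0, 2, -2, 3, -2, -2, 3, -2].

X[5] = Σ(n=0 to 7) x[n] · ω_8^(5n) where ω_8 = e^(-2πi/8)
= (0)·ω_8^0 + (2)·ω_8^5 + (-2)·ω_8^10 + (3)·ω_8^15 + (-2)·ω_8^20 + (-2)·ω_8^25 + (3)·ω_8^30 + (-2)·ω_8^35

X[5] = 2.7071+11.3640i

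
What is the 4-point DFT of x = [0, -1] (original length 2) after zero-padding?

Original 2-point DFT: [-1, 1]
Zero-padded 4-point DFT provides frequency interpolation.

DFT_4([x, 0, ...]) = [-1, 1i, 1, -1i]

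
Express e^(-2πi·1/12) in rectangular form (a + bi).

ω_12^1 = e^(-2πi·1/12)
= cos(-2π·1/12) + i·sin(-2π·1/12)
= cos(-2π/12) + i·sin(-2π/12)

ω_12^1 = cos(-2π/12) + i·sin(-2π/12) = 0.8660-0.5000i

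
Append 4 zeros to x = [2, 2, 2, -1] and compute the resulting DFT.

Original 4-point DFT: [5, -3i, 3, 3i]
Zero-padded 8-point DFT provides frequency interpolation.

DFT_8([x, 0, ...]) = [5, 4.1213-2.7071i, -3i, -0.1213+1.2929i, 3, -0.1213-1.2929i, 3i, 4.1213+2.7071i]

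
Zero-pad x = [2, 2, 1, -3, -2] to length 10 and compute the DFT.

Original 5-point DFT: [0, 3.6180-6.1554i, 1.3820+1.4531i, 1.3820-1.4531i, 3.6180+6.1554i]
Zero-padded 10-point DFT provides frequency interpolation.

DFT_10([x, 0, ...]) = [0, 6.4721+1.9021i, 3.6180-6.1554i, -2.4721-1.1756i, 1.3820+1.4531i, 2, 1.3820-1.4531i, -2.4721+1.1756i, 3.6180+6.1554i, 6.4721-1.9021i]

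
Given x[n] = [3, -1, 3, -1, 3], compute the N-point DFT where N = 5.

X[k] = Σ(n=0 to 4) x[n] · ω_5^(nk)
where ω_5 = e^(-2πi/5)

Computing each X[k]:
X[0] = 7
X[1] = 2.0000+1.4531i
X[2] = 2.0000+6.1554i
X[3] = 2.0000-6.1554i
X[4] = 2.0000-1.4531i

X = [7, 2.0000+1.4531i, 2.0000+6.1554i, 2.0000-6.1554i, 2.0000-1.4531i]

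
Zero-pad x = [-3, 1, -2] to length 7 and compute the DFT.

Original 3-point DFT: [-4, -2.5000-2.5981i, -2.5000+2.5981i]
Zero-padded 7-point DFT provides frequency interpolation.

DFT_7([x, 0, ...]) = [-4, -1.9315+1.1680i, -1.4206-1.8427i, -5.1479-1.9975i, -5.1479+1.9975i, -1.4206+1.8427i, -1.9315-1.1680i]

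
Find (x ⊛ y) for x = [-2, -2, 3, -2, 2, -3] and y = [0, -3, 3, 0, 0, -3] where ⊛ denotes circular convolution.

(x ⊛ y)[n] = Σ(m=0 to 5) x[m] · y[(n-m) mod 6]

Computing each output sample:
(x ⊛ y)[0] = 21
(x ⊛ y)[1] = -12
(x ⊛ y)[2] = 6
(x ⊛ y)[3] = -21
(x ⊛ y)[4] = 24
(x ⊛ y)[5] = -6

x ⊛ y = [21, -12, 6, -21, 24, -6]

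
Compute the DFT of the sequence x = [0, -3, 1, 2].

X[k] = Σ(n=0 to 3) x[n] · ω_4^(nk)
where ω_4 = e^(-2πi/4)

Computing each X[k]:
X[0] = 0
X[1] = -1+5i
X[2] = 2
X[3] = -1-5i

X = [0, -1+5i, 2, -1-5i]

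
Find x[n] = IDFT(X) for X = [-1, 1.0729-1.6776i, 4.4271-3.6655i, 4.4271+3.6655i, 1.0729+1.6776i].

x[n] = (1/5) Σ(k=0 to 4) X[k] · e^(2πikn/5)

Computing each x[n]:
x[0] = 2
x[1] = 0
x[2] = -1
x[3] = 1
x[4] = -3

x = [2, 0, -1, 1, -3]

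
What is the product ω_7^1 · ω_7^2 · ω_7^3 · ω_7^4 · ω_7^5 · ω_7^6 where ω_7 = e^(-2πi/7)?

The primitive 7th roots of unity are ω_7^k for k coprime to 7: k ∈ {1, 2, 3, 4, 5, 6}
Their product equals the constant term of the cyclotomic polynomial Φ_7(x) up to sign.
For n ≥ 3, the product of all primitive nth roots of unity is 1. (For n=1 it is 1; for n=2 it is -1.)

1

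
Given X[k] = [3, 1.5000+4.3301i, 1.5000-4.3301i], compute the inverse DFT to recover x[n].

x[n] = (1/3) Σ(k=0 to 2) X[k] · e^(2πikn/3)

Computing each x[n]:
x[0] = 2
x[1] = -2
x[2] = 3

x = [2, -2, 3]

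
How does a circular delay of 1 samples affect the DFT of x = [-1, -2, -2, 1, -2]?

Time shift by 1: X_shifted[k] = ω_5^(1k) · X[k]
Shifted x = [-2, -1, -2, -2, 1]

DFT(x[n-1]) = [-6, 1.2361+1.9021i, -3.2361+1.1756i, -3.2361-1.1756i, 1.2361-1.9021i]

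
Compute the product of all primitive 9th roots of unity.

The primitive 9th roots of unity are ω_9^k for k coprime to 9: k ∈ {1, 2, 4, 5, 7, 8}
Their product equals the constant term of the cyclotomic polynomial Φ_9(x) up to sign.
For n ≥ 3, the product of all primitive nth roots of unity is 1. (For n=1 it is 1; for n=2 it is -1.)

1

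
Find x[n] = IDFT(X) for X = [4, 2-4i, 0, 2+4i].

x[n] = (1/4) Σ(k=0 to 3) X[k] · e^(2πikn/4)

Computing each x[n]:
x[0] = 2
x[1] = 3
x[2] = 0
x[3] = -1

x = [2, 3, 0, -1]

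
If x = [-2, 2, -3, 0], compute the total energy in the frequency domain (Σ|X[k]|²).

Parseval: Σ|x[n]|² = (1/N)Σ|X[k]|², so Σ|X[k]|² = N·Σ|x[n]|² = 4·17.0000

Σ|X[k]|² = N·Σ|x[n]|² = 4·17.0000 = 68.0000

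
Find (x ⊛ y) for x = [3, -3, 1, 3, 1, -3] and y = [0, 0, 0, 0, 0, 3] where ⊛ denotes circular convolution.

(x ⊛ y)[n] = Σ(m=0 to 5) x[m] · y[(n-m) mod 6]

Computing each output sample:
(x ⊛ y)[0] = -9
(x ⊛ y)[1] = 3
(x ⊛ y)[2] = 9
(x ⊛ y)[3] = 3
(x ⊛ y)[4] = -9
(x ⊛ y)[5] = 9

x ⊛ y = [-9, 3, 9, 3, -9, 9]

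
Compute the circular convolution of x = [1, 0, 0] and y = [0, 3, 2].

(x ⊛ y)[n] = Σ(m=0 to 2) x[m] · y[(n-m) mod 3]

Computing each output sample:
(x ⊛ y)[0] = 0
(x ⊛ y)[1] = 3
(x ⊛ y)[2] = 2

x ⊛ y = [0, 3, 2]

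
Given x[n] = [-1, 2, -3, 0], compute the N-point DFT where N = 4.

X[k] = Σ(n=0 to 3) x[n] · ω_4^(nk)
where ω_4 = e^(-2πi/4)

Computing each X[k]:
X[0] = -2
X[1] = 2-2i
X[2] = -6
X[3] = 2+2i

X = [-2, 2-2i, -6, 2+2i]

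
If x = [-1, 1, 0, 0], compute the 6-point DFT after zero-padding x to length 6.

Original 4-point DFT: [0, -1-1i, -2, -1+1i]
Zero-padded 6-point DFT provides frequency interpolation.

DFT_6([x, 0, ...]) = [0, -0.5000-0.8660i, -1.5000-0.8660i, -2, -1.5000+0.8660i, -0.5000+0.8660i]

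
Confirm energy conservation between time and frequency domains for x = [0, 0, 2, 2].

Time domain:
Σ|x[n]|² = |0|² + |0|² + |2|² + |2|² = 8.0000

Frequency domain:
(1/4)Σ|X[k]|² = (1/4)(|4|² + |-2+2i|² + |0|² + |-2-2i|²) = (1/4)·32.0000 = 8.0000

Both sides agree, confirming Parseval's theorem.

Σ|x[n]|² = (1/N)Σ|X[k]|² = 8.0000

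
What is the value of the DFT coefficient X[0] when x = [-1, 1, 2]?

X[0] = Σ(n=0 to 2) x[n] · ω_3^0 = Σ x[n]
= (-1) + (1) + (2)

X[0] = 2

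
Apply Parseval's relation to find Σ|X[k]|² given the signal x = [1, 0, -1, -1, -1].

Parseval: Σ|x[n]|² = (1/N)Σ|X[k]|², so Σ|X[k]|² = N·Σ|x[n]|² = 5·4.0000

Σ|X[k]|² = N·Σ|x[n]|² = 5·4.0000 = 20.0000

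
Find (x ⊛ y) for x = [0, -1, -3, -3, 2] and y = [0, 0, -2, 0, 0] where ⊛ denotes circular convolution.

(x ⊛ y)[n] = Σ(m=0 to 4) x[m] · y[(n-m) mod 5]

Computing each output sample:
(x ⊛ y)[0] = 6
(x ⊛ y)[1] = -4
(x ⊛ y)[2] = 0
(x ⊛ y)[3] = 2
(x ⊛ y)[4] = 6

x ⊛ y = [6, -4, 0, 2, 6]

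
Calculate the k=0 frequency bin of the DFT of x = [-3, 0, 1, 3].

X[0] = Σ(n=0 to 3) x[n] · ω_4^0 = Σ x[n]
= (-3) + (0) + (1) + (3)

X[0] = 1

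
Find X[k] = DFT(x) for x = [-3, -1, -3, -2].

X[k] = Σ(n=0 to 3) x[n] · ω_4^(nk)
where ω_4 = e^(-2πi/4)

Computing each X[k]:
X[0] = -9
X[1] = -1i
X[2] = -3
X[3] = 1i

X = [-9, -1i, -3, 1i]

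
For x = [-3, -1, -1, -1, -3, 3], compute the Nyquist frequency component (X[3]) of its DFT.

X[3] = Σ(n=0 to 5) x[n] · ω_6^(3n) where ω_6 = e^(-2πi/6)
= (-3)·ω_6^0 + (-1)·ω_6^3 + (-1)·ω_6^6 + (-1)·ω_6^9 + (-3)·ω_6^12 + (3)·ω_6^15

X[3] = -8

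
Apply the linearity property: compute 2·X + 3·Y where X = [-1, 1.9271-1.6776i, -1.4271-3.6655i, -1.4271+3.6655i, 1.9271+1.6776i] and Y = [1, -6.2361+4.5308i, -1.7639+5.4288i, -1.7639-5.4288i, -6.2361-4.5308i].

By linearity: DFT(2x + 3y) = 2·DFT(x) + 3·DFT(y)
= 2·[-1, 1.9271-1.6776i, -1.4271-3.6655i, -1.4271+3.6655i, 1.9271+1.6776i] + 3·[1, -6.2361+4.5308i, -1.7639+5.4288i, -1.7639-5.4288i, -6.2361-4.5308i]

Computing element-wise:
Z[0] = 2·(-1) + 3·(1) = 1
Z[1] = 2·(1.9271-1.6776i) + 3·(-6.2361+4.5308i) = -14.8541+10.2372i
Z[2] = 2·(-1.4271-3.6655i) + 3·(-1.7639+5.4288i) = -8.1459+8.9554i
Z[3] = 2·(-1.4271+3.6655i) + 3·(-1.7639-5.4288i) = -8.1459-8.9554i
Z[4] = 2·(1.9271+1.6776i) + 3·(-6.2361-4.5308i) = -14.8541-10.2372i

DFT(2x + 3y) = 2·X + 3·Y = [1, -14.8541+10.2372i, -8.1459+8.9554i, -8.1459-8.9554i, -14.8541-10.2372i]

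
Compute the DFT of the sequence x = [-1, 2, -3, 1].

X[k] = Σ(n=0 to 3) x[n] · ω_4^(nk)
where ω_4 = e^(-2πi/4)

Computing each X[k]:
X[0] = -1
X[1] = 2-1i
X[2] = -7
X[3] = 2+1i

X = [-1, 2-1i, -7, 2+1i]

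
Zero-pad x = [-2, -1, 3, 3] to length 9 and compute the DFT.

Original 4-point DFT: [3, -5+4i, -1, -5-4i]
Zero-padded 9-point DFT provides frequency interpolation.

DFT_9([x, 0, ...]) = [3, -3.7451-4.9097i, -6.4927+2.5568i, 3.4641i, -0.2622-0.3277i, -0.2622+0.3277i, -3.4641i, -6.4927-2.5568i, -3.7451+4.9097i]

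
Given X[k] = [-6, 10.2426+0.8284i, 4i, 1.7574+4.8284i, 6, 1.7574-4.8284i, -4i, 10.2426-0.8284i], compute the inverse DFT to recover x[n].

x[n] = (1/8) Σ(k=0 to 7) X[k] · e^(2πikn/8)

Computing each x[n]:
x[0] = 3
x[1] = -2
x[2] = 1
x[3] = -3
x[4] = -3
x[5] = -3
x[6] = -1
x[7] = 2

x = [3, -2, 1, -3, -3, -3, -1, 2]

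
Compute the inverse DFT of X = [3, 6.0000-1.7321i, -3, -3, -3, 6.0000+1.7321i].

x[n] = (1/6) Σ(k=0 to 5) X[k] · e^(2πikn/6)

Computing each x[n]:
x[0] = 1
x[1] = 3
x[2] = 0
x[3] = -2
x[4] = -1
x[5] = 2

x = [1, 3, 0, -2, -1, 2]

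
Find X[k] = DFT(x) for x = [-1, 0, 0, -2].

X[k] = Σ(n=0 to 3) x[n] · ω_4^(nk)
where ω_4 = e^(-2πi/4)

Computing each X[k]:
X[0] = -3
X[1] = -1-2i
X[2] = 1
X[3] = -1+2i

X = [-3, -1-2i, 1, -1+2i]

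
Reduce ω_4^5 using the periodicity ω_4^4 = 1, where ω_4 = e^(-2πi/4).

Since ω_4^4 = 1, powers reduce modulo 4.
5 mod 4 = 1
So ω_4^5 = ω_4^1 = e^(-2πi·1/4)

ω_4^5 = ω_4^1 = -1i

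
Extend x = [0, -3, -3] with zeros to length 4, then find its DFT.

Original 3-point DFT: [-6, 3, 3]
Zero-padded 4-point DFT provides frequency interpolation.

DFT_4([x, 0, ...]) = [-6, 3+3i, 0, 3-3i]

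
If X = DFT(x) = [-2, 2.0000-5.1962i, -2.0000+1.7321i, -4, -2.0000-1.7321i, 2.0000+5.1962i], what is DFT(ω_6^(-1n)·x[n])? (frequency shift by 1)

Modulation property: DFT(ω_6^(-1n)·x[n]) = X[(k-1) mod 6], so circularly shift X by 1 positions.

X[k-1] = [2.0000+5.1962i, -2, 2.0000-5.1962i, -2.0000+1.7321i, -4, -2.0000-1.7321i]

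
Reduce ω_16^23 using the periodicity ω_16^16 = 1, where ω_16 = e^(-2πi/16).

Since ω_16^16 = 1, powers reduce modulo 16.
23 mod 16 = 7
So ω_16^23 = ω_16^7 = e^(-2πi·7/16)

ω_16^23 = ω_16^7 = -0.9239-0.3827i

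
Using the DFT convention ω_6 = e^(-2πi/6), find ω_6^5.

ω_6^5 = e^(-2πi·5/6)
= cos(-2π·5/6) + i·sin(-2π·5/6)
= cos(-10π/6) + i·sin(-10π/6)

ω_6^5 = cos(-10π/6) + i·sin(-10π/6) = 0.5000+0.8660i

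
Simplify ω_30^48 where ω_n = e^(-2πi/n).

Since ω_30^30 = 1, powers reduce modulo 30.
48 mod 30 = 18
So ω_30^48 = ω_30^18 = e^(-2πi·18/30)

ω_30^48 = ω_30^18 = -0.8090+0.5878i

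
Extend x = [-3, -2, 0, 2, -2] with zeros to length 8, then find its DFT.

Original 5-point DFT: [-5, -5.8541+1.1756i, 0.8541-1.9021i, 0.8541+1.9021i, -5.8541-1.1756i]
Zero-padded 8-point DFT provides frequency interpolation.

DFT_8([x, 0, ...]) = [-5, -3.8284, -5+4i, 1.8284, -5, 1.8284, -5-4i, -3.8284]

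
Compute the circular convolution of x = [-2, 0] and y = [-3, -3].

(x ⊛ y)[n] = Σ(m=0 to 1) x[m] · y[(n-m) mod 2]

Computing each output sample:
(x ⊛ y)[0] = 6
(x ⊛ y)[1] = 6

x ⊛ y = [6, 6]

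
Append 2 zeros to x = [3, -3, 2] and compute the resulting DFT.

Original 3-point DFT: [2, 3.5000+4.3301i, 3.5000-4.3301i]
Zero-padded 5-point DFT provides frequency interpolation.

DFT_5([x, 0, ...]) = [2, 0.4549+1.6776i, 6.0451+3.6655i, 6.0451-3.6655i, 0.4549-1.6776i]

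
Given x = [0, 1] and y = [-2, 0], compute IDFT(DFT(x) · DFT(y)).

(x ⊛ y)[n] = Σ(m=0 to 1) x[m] · y[(n-m) mod 2]

Computing each output sample:
(x ⊛ y)[0] = 0
(x ⊛ y)[1] = -2

x ⊛ y = [0, -2]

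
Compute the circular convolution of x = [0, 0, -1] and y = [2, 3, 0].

(x ⊛ y)[n] = Σ(m=0 to 2) x[m] · y[(n-m) mod 3]

Computing each output sample:
(x ⊛ y)[0] = -3
(x ⊛ y)[1] = 0
(x ⊛ y)[2] = -2

x ⊛ y = [-3, 0, -2]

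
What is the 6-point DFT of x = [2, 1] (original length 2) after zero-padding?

Original 2-point DFT: [3, 1]
Zero-padded 6-point DFT provides frequency interpolation.

DFT_6([x, 0, ...]) = [3, 2.5000-0.8660i, 1.5000-0.8660i, 1, 1.5000+0.8660i, 2.5000+0.8660i]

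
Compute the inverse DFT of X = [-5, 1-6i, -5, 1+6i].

x[n] = (1/4) Σ(k=0 to 3) X[k] · e^(2πikn/4)

Computing each x[n]:
x[0] = -2
x[1] = 3
x[2] = -3
x[3] = -3

x = [-2, 3, -3, -3]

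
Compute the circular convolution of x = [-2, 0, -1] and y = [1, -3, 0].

(x ⊛ y)[n] = Σ(m=0 to 2) x[m] · y[(n-m) mod 3]

Computing each output sample:
(x ⊛ y)[0] = 1
(x ⊛ y)[1] = 6
(x ⊛ y)[2] = -1

x ⊛ y = [1, 6, -1]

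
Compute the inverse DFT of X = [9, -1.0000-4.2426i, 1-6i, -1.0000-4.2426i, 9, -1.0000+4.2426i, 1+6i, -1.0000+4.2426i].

x[n] = (1/8) Σ(k=0 to 7) X[k] · e^(2πikn/8)

Computing each x[n]:
x[0] = 2
x[1] = 3
x[2] = 2
x[3] = 0
x[4] = 3
x[5] = 0
x[6] = 2
x[7] = -3

x = [2, 3, 2, 0, 3, 0, 2, -3]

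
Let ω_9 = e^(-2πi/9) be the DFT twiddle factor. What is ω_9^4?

ω_9^4 = e^(-2πi·4/9)
= cos(-2π·4/9) + i·sin(-2π·4/9)
= cos(-8π/9) + i·sin(-8π/9)

ω_9^4 = cos(-8π/9) + i·sin(-8π/9) = -0.9397-0.3420i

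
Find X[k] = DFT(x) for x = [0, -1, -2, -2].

X[k] = Σ(n=0 to 3) x[n] · ω_4^(nk)
where ω_4 = e^(-2πi/4)

Computing each X[k]:
X[0] = -5
X[1] = 2-1i
X[2] = 1
X[3] = 2+1i

X = [-5, 2-1i, 1, 2+1i]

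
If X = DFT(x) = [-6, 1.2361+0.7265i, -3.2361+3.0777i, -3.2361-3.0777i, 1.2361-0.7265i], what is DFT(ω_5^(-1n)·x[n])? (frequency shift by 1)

Modulation property: DFT(ω_5^(-1n)·x[n]) = X[(k-1) mod 5], so circularly shift X by 1 positions.

X[k-1] = [1.2361-0.7265i, -6, 1.2361+0.7265i, -3.2361+3.0777i, -3.2361-3.0777i]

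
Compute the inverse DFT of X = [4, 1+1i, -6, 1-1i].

x[n] = (1/4) Σ(k=0 to 3) X[k] · e^(2πikn/4)

Computing each x[n]:
x[0] = 0
x[1] = 2
x[2] = -1
x[3] = 3

x = [0, 2, -1, 3]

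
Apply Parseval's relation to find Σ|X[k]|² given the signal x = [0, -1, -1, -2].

Parseval: Σ|x[n]|² = (1/N)Σ|X[k]|², so Σ|X[k]|² = N·Σ|x[n]|² = 4·6.0000

Σ|X[k]|² = N·Σ|x[n]|² = 4·6.0000 = 24.0000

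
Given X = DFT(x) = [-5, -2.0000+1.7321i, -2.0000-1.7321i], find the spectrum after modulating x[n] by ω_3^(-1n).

Modulation property: DFT(ω_3^(-1n)·x[n]) = X[(k-1) mod 3], so circularly shift X by 1 positions.

X[k-1] = [-2.0000-1.7321i, -5, -2.0000+1.7321i]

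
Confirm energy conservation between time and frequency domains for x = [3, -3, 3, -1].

Time domain:
Σ|x[n]|² = |3|² + |-3|² + |3|² + |-1|² = 28.0000

Frequency domain:
(1/4)Σ|X[k]|² = (1/4)(|2|² + |2i|² + |10|² + |-2i|²) = (1/4)·112.0000 = 28.0000

Both sides agree, confirming Parseval's theorem.

Σ|x[n]|² = (1/N)Σ|X[k]|² = 28.0000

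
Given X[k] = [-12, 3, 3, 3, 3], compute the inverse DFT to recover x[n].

x[n] = (1/5) Σ(k=0 to 4) X[k] · e^(2πikn/5)

Computing each x[n]:
x[0] = 0
x[1] = -3
x[2] = -3
x[3] = -3
x[4] = -3

x = [0, -3, -3, -3, -3]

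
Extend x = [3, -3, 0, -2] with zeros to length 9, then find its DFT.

Original 4-point DFT: [-2, 3+1i, 8, 3-1i]
Zero-padded 9-point DFT provides frequency interpolation.

DFT_9([x, 0, ...]) = [-2, 1.7019+3.6604i, 3.4791+1.2224i, 2.5000+2.5981i, 6.8191+2.7581i, 6.8191-2.7581i, 2.5000-2.5981i, 3.4791-1.2224i, 1.7019-3.6604i]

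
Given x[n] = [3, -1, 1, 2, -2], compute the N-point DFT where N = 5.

X[k] = Σ(n=0 to 4) x[n] · ω_5^(nk)
where ω_5 = e^(-2πi/5)

Computing each X[k]:
X[0] = 3
X[1] = -0.3541-0.3633i
X[2] = 6.3541-1.5388i
X[3] = 6.3541+1.5388i
X[4] = -0.3541+0.3633i

X = [3, -0.3541-0.3633i, 6.3541-1.5388i, 6.3541+1.5388i, -0.3541+0.3633i]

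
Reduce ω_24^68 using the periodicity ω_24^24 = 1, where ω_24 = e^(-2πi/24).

Since ω_24^24 = 1, powers reduce modulo 24.
68 mod 24 = 20
So ω_24^68 = ω_24^20 = e^(-2πi·20/24)

ω_24^68 = ω_24^20 = 0.5000+0.8660i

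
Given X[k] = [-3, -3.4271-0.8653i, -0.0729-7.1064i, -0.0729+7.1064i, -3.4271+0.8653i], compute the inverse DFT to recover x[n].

x[n] = (1/5) Σ(k=0 to 4) X[k] · e^(2πikn/5)

Computing each x[n]:
x[0] = -2
x[1] = 1
x[2] = -2
x[3] = 3
x[4] = -3

x = [-2, 1, -2, 3, -3]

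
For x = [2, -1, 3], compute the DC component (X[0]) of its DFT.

X[0] = Σ(n=0 to 2) x[n] · ω_3^0 = Σ x[n]
= (2) + (-1) + (3)

X[0] = 4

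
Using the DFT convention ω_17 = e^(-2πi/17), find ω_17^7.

ω_17^7 = e^(-2πi·7/17)
= cos(-2π·7/17) + i·sin(-2π·7/17)
= cos(-14π/17) + i·sin(-14π/17)

ω_17^7 = cos(-14π/17) + i·sin(-14π/17) = -0.8502-0.5264i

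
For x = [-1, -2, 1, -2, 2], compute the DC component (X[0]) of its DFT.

X[0] = Σ(n=0 to 4) x[n] · ω_5^0 = Σ x[n]
= (-1) + (-2) + (1) + (-2) + (2)

X[0] = -2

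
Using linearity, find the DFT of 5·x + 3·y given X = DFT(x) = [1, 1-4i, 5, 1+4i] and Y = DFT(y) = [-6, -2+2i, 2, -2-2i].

By linearity: DFT(5x + 3y) = 5·DFT(x) + 3·DFT(y)
= 5·[1, 1-4i, 5, 1+4i] + 3·[-6, -2+2i, 2, -2-2i]

Computing element-wise:
Z[0] = 5·(1) + 3·(-6) = -13
Z[1] = 5·(1-4i) + 3·(-2+2i) = -1-14i
Z[2] = 5·(5) + 3·(2) = 31
Z[3] = 5·(1+4i) + 3·(-2-2i) = -1+14i

DFT(5x + 3y) = 5·X + 3·Y = [-13, -1-14i, 31, -1+14i]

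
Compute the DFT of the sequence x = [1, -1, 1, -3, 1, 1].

X[k] = Σ(n=0 to 5) x[n] · ω_6^(nk)
where ω_6 = e^(-2πi/6)

Computing each X[k]:
X[0] = 0
X[1] = 3.0000+1.7321i
X[2] = -3.0000+1.7321i
X[3] = 6
X[4] = -3.0000-1.7321i
X[5] = 3.0000-1.7321i

X = [0, 3.0000+1.7321i, -3.0000+1.7321i, 6, -3.0000-1.7321i, 3.0000-1.7321i]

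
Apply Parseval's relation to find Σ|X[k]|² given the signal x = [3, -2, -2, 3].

Parseval: Σ|x[n]|² = (1/N)Σ|X[k]|², so Σ|X[k]|² = N·Σ|x[n]|² = 4·26.0000

Σ|X[k]|² = N·Σ|x[n]|² = 4·26.0000 = 104.0000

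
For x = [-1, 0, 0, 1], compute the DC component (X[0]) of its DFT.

X[0] = Σ(n=0 to 3) x[n] · ω_4^0 = Σ x[n]
= (-1) + (0) + (0) + (1)

X[0] = 0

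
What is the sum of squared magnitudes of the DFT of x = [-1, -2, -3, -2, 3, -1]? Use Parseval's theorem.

Parseval: Σ|x[n]|² = (1/N)Σ|X[k]|², so Σ|X[k]|² = N·Σ|x[n]|² = 6·28.0000

Σ|X[k]|² = N·Σ|x[n]|² = 6·28.0000 = 168.0000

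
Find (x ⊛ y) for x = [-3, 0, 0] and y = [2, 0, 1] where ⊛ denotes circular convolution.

(x ⊛ y)[n] = Σ(m=0 to 2) x[m] · y[(n-m) mod 3]

Computing each output sample:
(x ⊛ y)[0] = -6
(x ⊛ y)[1] = 0
(x ⊛ y)[2] = -3

x ⊛ y = [-6, 0, -3]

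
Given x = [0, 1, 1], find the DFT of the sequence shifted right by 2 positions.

Time shift by 2: X_shifted[k] = ω_3^(2k) · X[k]
Shifted x = [1, 1, 0]

DFT(x[n-2]) = [2, 0.5000-0.8660i, 0.5000+0.8660i]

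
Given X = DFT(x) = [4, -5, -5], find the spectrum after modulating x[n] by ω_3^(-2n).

Modulation property: DFT(ω_3^(-2n)·x[n]) = X[(k-2) mod 3], so circularly shift X by 2 positions.

X[k-2] = [-5, -5, 4]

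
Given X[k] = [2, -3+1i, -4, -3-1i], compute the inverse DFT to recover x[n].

x[n] = (1/4) Σ(k=0 to 3) X[k] · e^(2πikn/4)

Computing each x[n]:
x[0] = -2
x[1] = 1
x[2] = 1
x[3] = 2

x = [-2, 1, 1, 2]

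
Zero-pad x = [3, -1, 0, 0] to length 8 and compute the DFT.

Original 4-point DFT: [2, 3+1i, 4, 3-1i]
Zero-padded 8-point DFT provides frequency interpolation.

DFT_8([x, 0, ...]) = [2, 2.2929+0.7071i, 3+1i, 3.7071+0.7071i, 4, 3.7071-0.7071i, 3-1i, 2.2929-0.7071i]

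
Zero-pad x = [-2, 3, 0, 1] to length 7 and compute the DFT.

Original 4-point DFT: [2, -2-2i, -6, -2+2i]
Zero-padded 7-point DFT provides frequency interpolation.

DFT_7([x, 0, ...]) = [2, -1.0305-2.7794i, -2.0441-2.1430i, -4.9254-2.2766i, -4.9254+2.2766i, -2.0441+2.1430i, -1.0305+2.7794i]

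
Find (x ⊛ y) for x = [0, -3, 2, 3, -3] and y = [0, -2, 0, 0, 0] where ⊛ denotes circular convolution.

(x ⊛ y)[n] = Σ(m=0 to 4) x[m] · y[(n-m) mod 5]

Computing each output sample:
(x ⊛ y)[0] = 6
(x ⊛ y)[1] = 0
(x ⊛ y)[2] = 6
(x ⊛ y)[3] = -4
(x ⊛ y)[4] = -6

x ⊛ y = [6, 0, 6, -4, -6]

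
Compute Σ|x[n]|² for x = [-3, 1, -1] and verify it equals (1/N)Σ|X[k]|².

Time domain:
Σ|x[n]|² = |-3|² + |1|² + |-1|² = 11.0000

Frequency domain:
(1/3)Σ|X[k]|² = (1/3)(|-3|² + |-3.0000-1.7321i|² + |-3.0000+1.7321i|²) = (1/3)·33.0000 = 11.0000

Both sides agree, confirming Parseval's theorem.

Σ|x[n]|² = (1/N)Σ|X[k]|² = 11.0000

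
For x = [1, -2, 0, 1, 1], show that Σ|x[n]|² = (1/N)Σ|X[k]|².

Time domain:
Σ|x[n]|² = |1|² + |-2|² + |0|² + |1|² + |1|² = 7.0000

Frequency domain:
(1/5)Σ|X[k]|² = (1/5)(|1|² + |-0.1180+3.4410i|² + |2.1180+0.8123i|² + |2.1180-0.8123i|² + |-0.1180-3.4410i|²) = (1/5)·35.0000 = 7.0000

Both sides agree, confirming Parseval's theorem.

Σ|x[n]|² = (1/N)Σ|X[k]|² = 7.0000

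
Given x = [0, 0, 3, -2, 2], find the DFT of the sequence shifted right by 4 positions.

Time shift by 4: X_shifted[k] = ω_5^(4k) · X[k]
Shifted x = [0, 3, -2, 2, 0]

DFT(x[n-4]) = [3, 0.9271-0.5020i, -2.4271-5.5676i, -2.4271+5.5676i, 0.9271+0.5020i]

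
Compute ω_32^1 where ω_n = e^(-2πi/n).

ω_32^1 = e^(-2πi·1/32)
= cos(-2π·1/32) + i·sin(-2π·1/32)
= cos(-2π/32) + i·sin(-2π/32)

ω_32^1 = cos(-2π/32) + i·sin(-2π/32) = 0.9808-0.1951i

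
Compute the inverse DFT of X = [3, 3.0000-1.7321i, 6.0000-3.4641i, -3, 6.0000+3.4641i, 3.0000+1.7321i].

x[n] = (1/6) Σ(k=0 to 5) X[k] · e^(2πikn/6)

Computing each x[n]:
x[0] = 3
x[1] = 2
x[2] = -2
x[3] = 2
x[4] = -1
x[5] = -1

x = [3, 2, -2, 2, -1, -1]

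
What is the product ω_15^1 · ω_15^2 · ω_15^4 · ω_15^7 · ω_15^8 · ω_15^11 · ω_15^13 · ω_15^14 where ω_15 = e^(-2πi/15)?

The primitive 15th roots of unity are ω_15^k for k coprime to 15: k ∈ {1, 2, 4, 7, 8, 11, 13, 14}
Their product equals the constant term of the cyclotomic polynomial Φ_15(x) up to sign.
For n ≥ 3, the product of all primitive nth roots of unity is 1. (For n=1 it is 1; for n=2 it is -1.)

1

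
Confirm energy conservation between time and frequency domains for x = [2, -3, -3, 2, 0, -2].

Time domain:
Σ|x[n]|² = |2|² + |-3|² + |-3|² + |2|² + |0|² + |-2|² = 30.0000

Frequency domain:
(1/6)Σ|X[k]|² = (1/6)(|-4|² + |-1.0000+3.4641i|² + |8.0000-1.7321i|² + |2|² + |8.0000+1.7321i|² + |-1.0000-3.4641i|²) = (1/6)·180.0000 = 30.0000

Both sides agree, confirming Parseval's theorem.

Σ|x[n]|² = (1/N)Σ|X[k]|² = 30.0000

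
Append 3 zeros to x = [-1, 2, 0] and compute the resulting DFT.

Original 3-point DFT: [1, -2.0000-1.7321i, -2.0000+1.7321i]
Zero-padded 6-point DFT provides frequency interpolation.

DFT_6([x, 0, ...]) = [1, -1.7321i, -2.0000-1.7321i, -3, -2.0000+1.7321i, 1.7321i]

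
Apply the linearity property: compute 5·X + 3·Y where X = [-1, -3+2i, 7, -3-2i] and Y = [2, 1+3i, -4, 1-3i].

By linearity: DFT(5x + 3y) = 5·DFT(x) + 3·DFT(y)
= 5·[-1, -3+2i, 7, -3-2i] + 3·[2, 1+3i, -4, 1-3i]

Computing element-wise:
Z[0] = 5·(-1) + 3·(2) = 1
Z[1] = 5·(-3+2i) + 3·(1+3i) = -12+19i
Z[2] = 5·(7) + 3·(-4) = 23
Z[3] = 5·(-3-2i) + 3·(1-3i) = -12-19i

DFT(5x + 3y) = 5·X + 3·Y = [1, -12+19i, 23, -12-19i]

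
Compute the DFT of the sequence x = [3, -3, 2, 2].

X[k] = Σ(n=0 to 3) x[n] · ω_4^(nk)
where ω_4 = e^(-2πi/4)

Computing each X[k]:
X[0] = 4
X[1] = 1+5i
X[2] = 6
X[3] = 1-5i

X = [4, 1+5i, 6, 1-5i]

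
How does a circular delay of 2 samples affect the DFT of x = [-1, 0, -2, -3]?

Time shift by 2: X_shifted[k] = ω_4^(2k) · X[k]
Shifted x = [-2, -3, -1, 0]

DFT(x[n-2]) = [-6, -1+3i, 0, -1-3i]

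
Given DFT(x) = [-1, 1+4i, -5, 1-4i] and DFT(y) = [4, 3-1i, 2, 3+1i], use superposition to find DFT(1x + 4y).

By linearity: DFT(1x + 4y) = 1·DFT(x) + 4·DFT(y)
= 1·[-1, 1+4i, -5, 1-4i] + 4·[4, 3-1i, 2, 3+1i]

Computing element-wise:
Z[0] = 1·(-1) + 4·(4) = 15
Z[1] = 1·(1+4i) + 4·(3-1i) = 13
Z[2] = 1·(-5) + 4·(2) = 3
Z[3] = 1·(1-4i) + 4·(3+1i) = 13

DFT(1x + 4y) = 1·X + 4·Y = [15, 13, 3, 13]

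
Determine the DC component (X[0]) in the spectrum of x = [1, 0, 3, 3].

X[0] = Σ(n=0 to 3) x[n] · ω_4^0 = Σ x[n]
= (1) + (0) + (3) + (3)

X[0] = 7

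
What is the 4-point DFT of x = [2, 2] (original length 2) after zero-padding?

Original 2-point DFT: [4, 0]
Zero-padded 4-point DFT provides frequency interpolation.

DFT_4([x, 0, ...]) = [4, 2-2i, 0, 2+2i]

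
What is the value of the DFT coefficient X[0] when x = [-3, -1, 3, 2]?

X[0] = Σ(n=0 to 3) x[n] · ω_4^0 = Σ x[n]
= (-3) + (-1) + (3) + (2)

X[0] = 1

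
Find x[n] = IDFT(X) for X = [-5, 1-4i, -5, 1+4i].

x[n] = (1/4) Σ(k=0 to 3) X[k] · e^(2πikn/4)

Computing each x[n]:
x[0] = -2
x[1] = 2
x[2] = -3
x[3] = -2

x = [-2, 2, -3, -2]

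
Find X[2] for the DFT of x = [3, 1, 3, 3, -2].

X[2] = Σ(n=0 to 4) x[n] · ω_5^(2n) where ω_5 = e^(-2πi/5)
= (3)·ω_5^0 + (1)·ω_5^2 + (3)·ω_5^4 + (3)·ω_5^6 + (-2)·ω_5^8

X[2] = 5.6631-1.7634i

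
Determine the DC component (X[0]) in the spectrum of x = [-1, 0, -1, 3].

X[0] = Σ(n=0 to 3) x[n] · ω_4^0 = Σ x[n]
= (-1) + (0) + (-1) + (3)

X[0] = 1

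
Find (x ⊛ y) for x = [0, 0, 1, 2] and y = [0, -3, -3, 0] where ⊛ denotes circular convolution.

(x ⊛ y)[n] = Σ(m=0 to 3) x[m] · y[(n-m) mod 4]

Computing each output sample:
(x ⊛ y)[0] = -9
(x ⊛ y)[1] = -6
(x ⊛ y)[2] = 0
(x ⊛ y)[3] = -3

x ⊛ y = [-9, -6, 0, -3]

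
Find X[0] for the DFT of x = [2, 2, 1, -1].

X[0] = Σ(n=0 to 3) x[n] · ω_4^0 = Σ x[n]
= (2) + (2) + (1) + (-1)

X[0] = 4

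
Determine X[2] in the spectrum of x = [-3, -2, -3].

X[2] = Σ(n=0 to 2) x[n] · ω_3^(2n) where ω_3 = e^(-2πi/3)
= (-3)·ω_3^0 + (-2)·ω_3^2 + (-3)·ω_3^4

X[2] = -0.5000+0.8660i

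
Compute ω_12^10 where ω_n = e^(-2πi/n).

ω_12^10 = e^(-2πi·10/12)
= cos(-2π·10/12) + i·sin(-2π·10/12)
= cos(-20π/12) + i·sin(-20π/12)

ω_12^10 = cos(-20π/12) + i·sin(-20π/12) = 0.5000+0.8660i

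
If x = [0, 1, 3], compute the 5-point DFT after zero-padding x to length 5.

Original 3-point DFT: [4, -2.0000+1.7321i, -2.0000-1.7321i]
Zero-padded 5-point DFT provides frequency interpolation.

DFT_5([x, 0, ...]) = [4, -2.1180-2.7144i, 0.1180+2.2654i, 0.1180-2.2654i, -2.1180+2.7144i]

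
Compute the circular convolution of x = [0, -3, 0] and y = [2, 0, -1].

(x ⊛ y)[n] = Σ(m=0 to 2) x[m] · y[(n-m) mod 3]

Computing each output sample:
(x ⊛ y)[0] = 3
(x ⊛ y)[1] = -6
(x ⊛ y)[2] = 0

x ⊛ y = [3, -6, 0]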